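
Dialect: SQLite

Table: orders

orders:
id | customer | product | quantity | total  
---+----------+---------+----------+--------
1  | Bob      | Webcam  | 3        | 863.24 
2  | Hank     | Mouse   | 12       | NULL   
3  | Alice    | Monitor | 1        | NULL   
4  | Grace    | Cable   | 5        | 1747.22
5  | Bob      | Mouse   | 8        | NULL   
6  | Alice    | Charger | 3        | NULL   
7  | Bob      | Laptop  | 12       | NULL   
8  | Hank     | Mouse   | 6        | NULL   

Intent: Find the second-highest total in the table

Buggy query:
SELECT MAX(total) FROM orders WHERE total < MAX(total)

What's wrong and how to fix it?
Bug: The inner MAX is an aggregate inside WHERE, which is not allowed

Fix: Compute the overall MAX in a subquery, then take MAX of rows below it

Corrected query:
SELECT MAX(total) FROM orders WHERE total < (SELECT MAX(total) FROM orders)

Result:
MAX(total)
----------
863.24    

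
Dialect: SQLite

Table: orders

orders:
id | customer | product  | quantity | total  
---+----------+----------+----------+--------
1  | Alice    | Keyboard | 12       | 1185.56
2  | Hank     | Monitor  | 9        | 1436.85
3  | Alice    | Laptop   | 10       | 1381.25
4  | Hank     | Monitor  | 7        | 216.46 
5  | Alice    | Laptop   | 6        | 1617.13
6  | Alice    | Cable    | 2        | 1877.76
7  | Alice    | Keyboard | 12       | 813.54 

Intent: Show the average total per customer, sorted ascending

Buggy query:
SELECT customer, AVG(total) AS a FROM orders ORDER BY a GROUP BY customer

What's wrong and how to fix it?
Bug: ORDER BY appears before GROUP BY; SQL clause order requires GROUP BY first

Fix: Reorder: SELECT … FROM … GROUP BY … ORDER BY …

Corrected query:
SELECT customer, AVG(total) AS a FROM orders GROUP BY customer ORDER BY a

Result:
customer | a       
---------+---------
Hank     | 826.655 
Alice    | 1375.048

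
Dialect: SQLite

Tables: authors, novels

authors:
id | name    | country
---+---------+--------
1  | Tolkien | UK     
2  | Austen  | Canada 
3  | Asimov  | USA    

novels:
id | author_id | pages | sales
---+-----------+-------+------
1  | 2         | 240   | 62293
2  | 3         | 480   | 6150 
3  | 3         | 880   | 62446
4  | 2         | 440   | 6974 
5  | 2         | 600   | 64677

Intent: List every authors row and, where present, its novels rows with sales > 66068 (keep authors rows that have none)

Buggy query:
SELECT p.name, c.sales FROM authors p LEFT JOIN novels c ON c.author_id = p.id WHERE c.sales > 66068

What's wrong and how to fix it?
Bug: Filtering c.sales in WHERE discards the NULL rows produced by LEFT JOIN, turning it into an inner join

Fix: Put 'c.sales > 66068' in the JOIN's ON clause instead of WHERE

Corrected query:
SELECT p.name, c.sales FROM authors p LEFT JOIN novels c ON c.author_id = p.id AND c.sales > 66068

Result:
name    | sales
--------+------
Tolkien | NULL 
Austen  | NULL 
Asimov  | NULL 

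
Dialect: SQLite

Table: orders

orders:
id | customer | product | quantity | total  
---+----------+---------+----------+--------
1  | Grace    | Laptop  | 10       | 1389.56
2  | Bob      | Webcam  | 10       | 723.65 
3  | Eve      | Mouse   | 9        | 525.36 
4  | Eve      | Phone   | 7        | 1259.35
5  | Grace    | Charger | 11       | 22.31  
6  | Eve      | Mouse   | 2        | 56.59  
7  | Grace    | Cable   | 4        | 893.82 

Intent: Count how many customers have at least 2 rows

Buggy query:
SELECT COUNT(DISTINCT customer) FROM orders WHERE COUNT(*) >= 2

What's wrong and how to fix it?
Bug: WHERE filters individual rows, not groups, so a group-level COUNT is invalid there

Fix: Group first with HAVING COUNT(*) >= 2, then COUNT the resulting groups

Corrected query:
SELECT COUNT(*) FROM (SELECT customer FROM orders GROUP BY customer HAVING COUNT(*) >= 2)

Result:
COUNT(*)
--------
2       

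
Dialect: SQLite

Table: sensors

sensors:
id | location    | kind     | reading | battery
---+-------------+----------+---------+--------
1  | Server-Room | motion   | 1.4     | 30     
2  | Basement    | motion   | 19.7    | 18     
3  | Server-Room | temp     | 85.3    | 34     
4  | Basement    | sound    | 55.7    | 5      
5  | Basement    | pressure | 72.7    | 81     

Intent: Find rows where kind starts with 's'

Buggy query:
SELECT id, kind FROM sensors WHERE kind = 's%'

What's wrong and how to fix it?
Bug: '=' compares the literal string including the % character; pattern matching needs LIKE

Fix: Use LIKE for wildcard pattern matching

Corrected query:
SELECT id, kind FROM sensors WHERE kind LIKE 's%'

Result:
id | kind 
---+------
4  | sound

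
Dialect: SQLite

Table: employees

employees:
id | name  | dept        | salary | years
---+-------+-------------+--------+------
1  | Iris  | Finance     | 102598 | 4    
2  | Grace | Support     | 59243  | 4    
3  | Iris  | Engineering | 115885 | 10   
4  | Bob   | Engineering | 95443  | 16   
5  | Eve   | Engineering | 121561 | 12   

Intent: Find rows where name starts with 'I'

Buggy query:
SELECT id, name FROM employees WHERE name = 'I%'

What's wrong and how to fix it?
Bug: '=' compares the literal string including the % character; pattern matching needs LIKE

Fix: Replace '=' with LIKE so 'I%' is treated as a pattern

Corrected query:
SELECT id, name FROM employees WHERE name LIKE 'I%'

Result:
id | name
---+-----
1  | Iris
3  | Iris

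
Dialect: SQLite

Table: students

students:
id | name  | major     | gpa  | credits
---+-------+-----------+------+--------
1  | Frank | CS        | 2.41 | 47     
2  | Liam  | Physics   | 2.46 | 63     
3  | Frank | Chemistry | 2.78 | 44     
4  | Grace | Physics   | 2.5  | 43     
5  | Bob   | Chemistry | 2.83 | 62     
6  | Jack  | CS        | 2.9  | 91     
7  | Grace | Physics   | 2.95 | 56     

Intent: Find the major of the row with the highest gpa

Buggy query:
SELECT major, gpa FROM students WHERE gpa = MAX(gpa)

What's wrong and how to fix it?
Bug: WHERE is evaluated per row; an aggregate over the whole table isn't defined there

Fix: Wrap MAX in a scalar subquery so WHERE compares against a single value

Corrected query:
SELECT major, gpa FROM students WHERE gpa = (SELECT MAX(gpa) FROM students)

Result:
major   | gpa 
--------+-----
Physics | 2.95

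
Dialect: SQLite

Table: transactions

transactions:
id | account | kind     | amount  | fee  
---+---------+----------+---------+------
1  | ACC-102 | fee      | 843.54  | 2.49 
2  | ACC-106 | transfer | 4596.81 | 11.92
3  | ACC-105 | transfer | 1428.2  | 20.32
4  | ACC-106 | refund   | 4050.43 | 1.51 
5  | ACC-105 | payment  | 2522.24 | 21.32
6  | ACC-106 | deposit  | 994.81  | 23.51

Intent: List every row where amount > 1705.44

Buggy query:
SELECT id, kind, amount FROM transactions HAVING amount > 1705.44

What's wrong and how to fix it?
Bug: HAVING filters the output of aggregation, but this query has no GROUP BY and no aggregate functions, so SQLite rejects it (HAVING clause on a non-aggregate query); the condition here is per row

Fix: Replace HAVING with WHERE since the condition applies to individual rows

Corrected query:
SELECT id, kind, amount FROM transactions WHERE amount > 1705.44

Result:
id | kind     | amount 
---+----------+--------
2  | transfer | 4596.81
4  | refund   | 4050.43
5  | payment  | 2522.24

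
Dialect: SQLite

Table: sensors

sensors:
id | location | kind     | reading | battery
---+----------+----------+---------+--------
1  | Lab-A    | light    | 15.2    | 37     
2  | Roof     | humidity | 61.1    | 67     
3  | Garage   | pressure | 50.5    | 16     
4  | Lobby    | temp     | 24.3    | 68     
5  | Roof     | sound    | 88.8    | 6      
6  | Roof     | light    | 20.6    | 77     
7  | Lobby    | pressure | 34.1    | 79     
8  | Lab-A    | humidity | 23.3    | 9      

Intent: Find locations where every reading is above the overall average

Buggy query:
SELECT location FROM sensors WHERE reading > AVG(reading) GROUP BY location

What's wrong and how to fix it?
Bug: AVG() is an aggregate; it can't sit directly in WHERE

Fix: Compute the overall average in a scalar subquery and compare each group's MIN against it in HAVING

Corrected query:
SELECT location FROM sensors GROUP BY location HAVING MIN(reading) > (SELECT AVG(reading) FROM sensors)

Result:
location
--------
Garage  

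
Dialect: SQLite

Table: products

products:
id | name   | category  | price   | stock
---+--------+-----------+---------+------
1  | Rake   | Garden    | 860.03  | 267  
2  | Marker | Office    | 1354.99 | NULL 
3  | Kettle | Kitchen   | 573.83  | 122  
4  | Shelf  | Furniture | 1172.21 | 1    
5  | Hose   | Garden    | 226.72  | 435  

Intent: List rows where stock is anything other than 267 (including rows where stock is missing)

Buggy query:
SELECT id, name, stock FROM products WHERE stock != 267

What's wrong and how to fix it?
Bug: Inequality against NULL is unknown, not true; rows with NULL are dropped

Fix: Add an explicit OR stock IS NULL to include the missing-value rows

Corrected query:
SELECT id, name, stock FROM products WHERE stock != 267 OR stock IS NULL

Result:
id | name   | stock
---+--------+------
2  | Marker | NULL 
3  | Kettle | 122  
4  | Shelf  | 1    
5  | Hose   | 435  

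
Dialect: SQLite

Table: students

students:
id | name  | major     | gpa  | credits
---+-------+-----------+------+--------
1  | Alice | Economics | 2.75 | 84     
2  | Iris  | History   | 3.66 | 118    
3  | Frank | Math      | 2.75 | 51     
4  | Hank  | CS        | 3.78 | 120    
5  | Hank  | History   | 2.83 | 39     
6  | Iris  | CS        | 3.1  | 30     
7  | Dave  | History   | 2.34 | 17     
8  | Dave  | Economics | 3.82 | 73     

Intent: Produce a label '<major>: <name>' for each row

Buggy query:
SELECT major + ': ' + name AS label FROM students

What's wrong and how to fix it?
Bug: '+' is numeric addition; on text columns SQLite converts them to 0 instead of concatenating

Fix: Replace + with || to concatenate text

Corrected query:
SELECT major || ': ' || name AS label FROM students

Result:
label           
----------------
Economics: Alice
History: Iris   
Math: Frank     
CS: Hank        
History: Hank   
CS: Iris        
History: Dave   
Economics: Dave 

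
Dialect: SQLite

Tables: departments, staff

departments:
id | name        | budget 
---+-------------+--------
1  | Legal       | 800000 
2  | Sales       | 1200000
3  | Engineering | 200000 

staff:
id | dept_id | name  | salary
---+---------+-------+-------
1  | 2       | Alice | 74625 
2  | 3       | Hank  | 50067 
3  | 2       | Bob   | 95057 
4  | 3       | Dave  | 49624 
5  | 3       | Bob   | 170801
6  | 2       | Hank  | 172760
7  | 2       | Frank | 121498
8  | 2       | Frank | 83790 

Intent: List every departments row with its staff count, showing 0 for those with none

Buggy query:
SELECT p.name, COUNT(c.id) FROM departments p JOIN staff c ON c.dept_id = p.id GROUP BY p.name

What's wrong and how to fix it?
Bug: An inner join excludes parents with zero children

Fix: Switch to LEFT JOIN to retain unmatched parent rows

Corrected query:
SELECT p.name, COUNT(c.id) FROM departments p LEFT JOIN staff c ON c.dept_id = p.id GROUP BY p.name

Result:
name        | COUNT(c.id)
------------+------------
Engineering | 3          
Legal       | 0          
Sales       | 5          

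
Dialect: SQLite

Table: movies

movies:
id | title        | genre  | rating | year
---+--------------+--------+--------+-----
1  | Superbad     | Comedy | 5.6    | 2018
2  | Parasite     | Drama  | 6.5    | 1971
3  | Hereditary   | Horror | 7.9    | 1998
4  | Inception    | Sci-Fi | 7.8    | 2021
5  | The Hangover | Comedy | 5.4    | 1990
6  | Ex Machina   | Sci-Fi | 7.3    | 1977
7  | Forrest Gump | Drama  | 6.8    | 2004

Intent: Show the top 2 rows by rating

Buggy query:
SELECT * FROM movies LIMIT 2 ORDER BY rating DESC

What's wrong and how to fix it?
Bug: ORDER BY cannot follow LIMIT; LIMIT is the final clause

Fix: Swap the clauses: ORDER BY first, then LIMIT

Corrected query:
SELECT * FROM movies ORDER BY rating DESC LIMIT 2

Result:
id | title      | genre  | rating | year
---+------------+--------+--------+-----
3  | Hereditary | Horror | 7.9    | 1998
4  | Inception  | Sci-Fi | 7.8    | 2021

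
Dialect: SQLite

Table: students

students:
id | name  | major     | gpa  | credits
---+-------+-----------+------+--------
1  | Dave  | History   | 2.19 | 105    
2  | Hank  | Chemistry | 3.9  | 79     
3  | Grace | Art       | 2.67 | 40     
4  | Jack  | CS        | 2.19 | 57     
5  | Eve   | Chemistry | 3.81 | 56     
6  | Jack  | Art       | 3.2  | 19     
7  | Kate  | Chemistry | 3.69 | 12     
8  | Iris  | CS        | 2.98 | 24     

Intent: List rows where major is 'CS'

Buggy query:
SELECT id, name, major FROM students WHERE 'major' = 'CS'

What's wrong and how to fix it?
Bug: 'major' in single quotes is a string literal, not the column; the comparison is literal-vs-literal and never true

Fix: Reference the column as major without single quotes

Corrected query:
SELECT id, name, major FROM students WHERE major = 'CS'

Result:
id | name | major
---+------+------
4  | Jack | CS   
8  | Iris | CS   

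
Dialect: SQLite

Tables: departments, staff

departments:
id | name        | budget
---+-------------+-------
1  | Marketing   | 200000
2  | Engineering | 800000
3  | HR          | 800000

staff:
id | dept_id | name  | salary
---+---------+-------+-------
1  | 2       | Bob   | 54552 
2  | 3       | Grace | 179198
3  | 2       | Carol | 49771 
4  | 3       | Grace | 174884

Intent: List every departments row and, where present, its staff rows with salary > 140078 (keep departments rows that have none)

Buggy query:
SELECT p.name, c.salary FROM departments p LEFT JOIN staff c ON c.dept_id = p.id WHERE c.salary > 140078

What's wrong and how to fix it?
Bug: Filtering c.salary in WHERE discards the NULL rows produced by LEFT JOIN, turning it into an inner join

Fix: Put 'c.salary > 140078' in the JOIN's ON clause instead of WHERE

Corrected query:
SELECT p.name, c.salary FROM departments p LEFT JOIN staff c ON c.dept_id = p.id AND c.salary > 140078

Result:
name        | salary
------------+-------
Marketing   | NULL  
Engineering | NULL  
HR          | 174884
HR          | 179198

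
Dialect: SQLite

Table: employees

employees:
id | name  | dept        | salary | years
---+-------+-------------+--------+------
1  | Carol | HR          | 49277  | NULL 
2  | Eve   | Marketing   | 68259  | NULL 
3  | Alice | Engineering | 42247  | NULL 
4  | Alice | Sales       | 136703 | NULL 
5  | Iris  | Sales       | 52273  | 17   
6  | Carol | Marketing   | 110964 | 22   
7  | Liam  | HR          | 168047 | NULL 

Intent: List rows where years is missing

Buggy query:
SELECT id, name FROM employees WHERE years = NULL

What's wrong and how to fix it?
Bug: Comparing to NULL with '=' never matches; NULL = NULL is unknown, not true

Fix: Use IS NULL to test for NULL

Corrected query:
SELECT id, name FROM employees WHERE years IS NULL

Result:
id | name 
---+------
1  | Carol
2  | Eve  
3  | Alice
4  | Alice
7  | Liam 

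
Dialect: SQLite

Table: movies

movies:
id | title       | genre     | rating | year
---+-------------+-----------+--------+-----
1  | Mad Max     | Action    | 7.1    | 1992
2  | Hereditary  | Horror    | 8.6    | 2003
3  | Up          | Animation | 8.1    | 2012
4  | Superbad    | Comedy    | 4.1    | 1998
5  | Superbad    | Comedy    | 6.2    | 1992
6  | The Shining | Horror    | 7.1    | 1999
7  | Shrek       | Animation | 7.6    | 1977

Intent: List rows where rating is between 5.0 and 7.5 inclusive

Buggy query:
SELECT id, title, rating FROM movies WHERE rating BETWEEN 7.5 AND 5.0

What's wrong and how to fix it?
Bug: BETWEEN expects the lower bound first; with 7.5 AND 5.0 the range is empty

Fix: Write BETWEEN 5.0 AND 7.5

Corrected query:
SELECT id, title, rating FROM movies WHERE rating BETWEEN 5.0 AND 7.5

Result:
id | title       | rating
---+-------------+-------
1  | Mad Max     | 7.1   
5  | Superbad    | 6.2   
6  | The Shining | 7.1   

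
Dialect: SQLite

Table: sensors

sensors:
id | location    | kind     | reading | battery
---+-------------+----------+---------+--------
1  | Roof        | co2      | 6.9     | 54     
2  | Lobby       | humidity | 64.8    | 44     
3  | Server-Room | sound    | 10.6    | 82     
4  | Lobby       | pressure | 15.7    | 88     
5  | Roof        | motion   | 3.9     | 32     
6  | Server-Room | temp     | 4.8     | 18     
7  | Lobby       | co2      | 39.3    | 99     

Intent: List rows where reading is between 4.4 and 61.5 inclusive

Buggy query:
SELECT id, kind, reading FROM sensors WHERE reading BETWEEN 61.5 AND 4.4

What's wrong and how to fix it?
Bug: The bounds are reversed; BETWEEN a AND b requires a <= b to match anything

Fix: Write BETWEEN 4.4 AND 61.5

Corrected query:
SELECT id, kind, reading FROM sensors WHERE reading BETWEEN 4.4 AND 61.5

Result:
id | kind     | reading
---+----------+--------
1  | co2      | 6.9    
3  | sound    | 10.6   
4  | pressure | 15.7   
6  | temp     | 4.8    
7  | co2      | 39.3   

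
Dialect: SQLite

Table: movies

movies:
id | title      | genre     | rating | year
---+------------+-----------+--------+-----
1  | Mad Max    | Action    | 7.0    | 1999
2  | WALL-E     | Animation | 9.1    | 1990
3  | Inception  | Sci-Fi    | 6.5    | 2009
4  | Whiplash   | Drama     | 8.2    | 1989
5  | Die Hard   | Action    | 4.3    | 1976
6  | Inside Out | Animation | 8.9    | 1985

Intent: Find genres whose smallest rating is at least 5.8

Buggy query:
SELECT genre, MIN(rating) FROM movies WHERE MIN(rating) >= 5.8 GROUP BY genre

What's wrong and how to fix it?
Bug: MIN() in WHERE is a misuse of aggregate

Fix: Replace WHERE with HAVING after the GROUP BY

Corrected query:
SELECT genre, MIN(rating) FROM movies GROUP BY genre HAVING MIN(rating) >= 5.8

Result:
genre     | MIN(rating)
----------+------------
Animation | 8.9        
Drama     | 8.2        
Sci-Fi    | 6.5        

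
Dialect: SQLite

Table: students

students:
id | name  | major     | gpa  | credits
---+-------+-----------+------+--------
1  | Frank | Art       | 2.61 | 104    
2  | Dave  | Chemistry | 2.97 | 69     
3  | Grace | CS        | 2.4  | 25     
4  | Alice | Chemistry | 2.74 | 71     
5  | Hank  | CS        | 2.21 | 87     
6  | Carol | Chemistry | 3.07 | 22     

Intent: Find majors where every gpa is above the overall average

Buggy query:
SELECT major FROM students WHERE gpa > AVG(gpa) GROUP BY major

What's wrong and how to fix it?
Bug: AVG() is an aggregate; it can't sit directly in WHERE

Fix: Use a subquery for AVG and a HAVING MIN(...) filter so the condition holds for every row in the group

Corrected query:
SELECT major FROM students GROUP BY major HAVING MIN(gpa) > (SELECT AVG(gpa) FROM students)

Result:
major    
---------
Chemistry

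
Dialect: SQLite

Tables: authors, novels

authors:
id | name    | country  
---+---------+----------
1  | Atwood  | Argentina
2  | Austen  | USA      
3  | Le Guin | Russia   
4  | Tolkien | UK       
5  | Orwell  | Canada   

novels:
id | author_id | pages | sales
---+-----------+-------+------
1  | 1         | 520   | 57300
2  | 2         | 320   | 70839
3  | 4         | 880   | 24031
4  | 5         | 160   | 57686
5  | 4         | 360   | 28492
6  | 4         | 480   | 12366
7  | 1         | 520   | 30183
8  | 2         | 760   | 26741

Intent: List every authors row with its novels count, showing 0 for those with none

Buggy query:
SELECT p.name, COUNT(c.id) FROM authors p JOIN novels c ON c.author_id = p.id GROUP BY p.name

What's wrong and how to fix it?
Bug: An inner join excludes parents with zero children

Fix: Use LEFT JOIN so parents without children still appear (COUNT(c.id) gives 0)

Corrected query:
SELECT p.name, COUNT(c.id) FROM authors p LEFT JOIN novels c ON c.author_id = p.id GROUP BY p.name

Result:
name    | COUNT(c.id)
--------+------------
Atwood  | 2          
Austen  | 2          
Le Guin | 0          
Orwell  | 1          
Tolkien | 3          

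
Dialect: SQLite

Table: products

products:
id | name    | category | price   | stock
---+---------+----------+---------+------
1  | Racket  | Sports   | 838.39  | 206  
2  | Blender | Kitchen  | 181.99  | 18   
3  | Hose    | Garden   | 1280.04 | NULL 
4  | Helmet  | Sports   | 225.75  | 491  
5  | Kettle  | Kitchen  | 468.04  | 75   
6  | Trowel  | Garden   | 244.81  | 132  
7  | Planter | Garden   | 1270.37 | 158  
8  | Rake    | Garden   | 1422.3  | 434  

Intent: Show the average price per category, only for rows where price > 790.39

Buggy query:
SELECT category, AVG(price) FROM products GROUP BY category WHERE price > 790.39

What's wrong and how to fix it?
Bug: Row-level WHERE must come before GROUP BY in the clause order

Fix: Place WHERE between FROM and GROUP BY

Corrected query:
SELECT category, AVG(price) FROM products WHERE price > 790.39 GROUP BY category

Result:
category | AVG(price) 
---------+------------
Garden   | 1324.236667
Sports   | 838.39     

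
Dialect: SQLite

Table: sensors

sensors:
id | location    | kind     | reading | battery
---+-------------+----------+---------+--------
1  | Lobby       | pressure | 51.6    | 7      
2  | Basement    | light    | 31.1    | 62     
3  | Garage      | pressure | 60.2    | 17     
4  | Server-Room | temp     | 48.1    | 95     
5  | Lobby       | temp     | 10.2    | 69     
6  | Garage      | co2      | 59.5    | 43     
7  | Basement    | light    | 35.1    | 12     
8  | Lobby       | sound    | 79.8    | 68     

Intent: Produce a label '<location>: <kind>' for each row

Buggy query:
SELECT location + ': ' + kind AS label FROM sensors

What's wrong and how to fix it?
Bug: SQLite uses || for string concatenation; + coerces text to numbers (yielding 0)

Fix: Replace + with || to concatenate text

Corrected query:
SELECT location || ': ' || kind AS label FROM sensors

Result:
label            
-----------------
Lobby: pressure  
Basement: light  
Garage: pressure 
Server-Room: temp
Lobby: temp      
Garage: co2      
Basement: light  
Lobby: sound     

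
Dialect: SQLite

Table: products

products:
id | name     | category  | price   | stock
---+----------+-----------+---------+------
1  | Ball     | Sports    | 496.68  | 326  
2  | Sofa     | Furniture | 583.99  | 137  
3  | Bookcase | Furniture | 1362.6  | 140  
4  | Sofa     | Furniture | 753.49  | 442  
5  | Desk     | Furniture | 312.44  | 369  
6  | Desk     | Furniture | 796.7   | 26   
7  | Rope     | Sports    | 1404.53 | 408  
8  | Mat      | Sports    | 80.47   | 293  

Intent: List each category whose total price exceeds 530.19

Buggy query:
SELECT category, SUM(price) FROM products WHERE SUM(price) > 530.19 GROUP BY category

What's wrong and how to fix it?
Bug: SUM(price) is an aggregate, but WHERE filters rows before aggregation

Fix: Move the aggregate condition to a HAVING clause

Corrected query:
SELECT category, SUM(price) FROM products GROUP BY category HAVING SUM(price) > 530.19

Result:
category  | SUM(price)
----------+-----------
Furniture | 3809.22   
Sports    | 1981.68   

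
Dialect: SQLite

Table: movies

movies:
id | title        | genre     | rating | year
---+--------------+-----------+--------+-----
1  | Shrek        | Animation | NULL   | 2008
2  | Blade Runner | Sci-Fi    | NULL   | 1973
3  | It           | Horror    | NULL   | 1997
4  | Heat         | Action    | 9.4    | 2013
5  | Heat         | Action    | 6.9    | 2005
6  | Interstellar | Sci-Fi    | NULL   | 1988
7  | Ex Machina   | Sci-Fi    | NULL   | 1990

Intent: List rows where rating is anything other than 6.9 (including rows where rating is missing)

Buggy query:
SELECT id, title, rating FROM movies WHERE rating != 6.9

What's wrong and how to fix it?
Bug: 'rating != 6.9' is unknown when rating is NULL, so NULL rows are silently excluded

Fix: Handle NULL separately with IS NULL alongside the inequality

Corrected query:
SELECT id, title, rating FROM movies WHERE rating != 6.9 OR rating IS NULL

Result:
id | title        | rating
---+--------------+-------
1  | Shrek        | NULL  
2  | Blade Runner | NULL  
3  | It           | NULL  
4  | Heat         | 9.4   
6  | Interstellar | NULL  
7  | Ex Machina   | NULL  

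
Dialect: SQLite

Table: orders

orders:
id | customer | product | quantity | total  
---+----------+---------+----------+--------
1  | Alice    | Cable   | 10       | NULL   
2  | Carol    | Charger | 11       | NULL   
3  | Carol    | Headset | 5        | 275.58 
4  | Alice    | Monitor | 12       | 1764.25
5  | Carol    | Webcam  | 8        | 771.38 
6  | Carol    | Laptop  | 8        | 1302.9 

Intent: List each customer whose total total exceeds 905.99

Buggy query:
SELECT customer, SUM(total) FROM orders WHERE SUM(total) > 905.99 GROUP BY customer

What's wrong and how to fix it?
Bug: Aggregate functions cannot appear in a WHERE clause

Fix: Use HAVING (which filters groups after aggregation) instead of WHERE

Corrected query:
SELECT customer, SUM(total) FROM orders GROUP BY customer HAVING SUM(total) > 905.99

Result:
customer | SUM(total)
---------+-----------
Alice    | 1764.25   
Carol    | 2349.86   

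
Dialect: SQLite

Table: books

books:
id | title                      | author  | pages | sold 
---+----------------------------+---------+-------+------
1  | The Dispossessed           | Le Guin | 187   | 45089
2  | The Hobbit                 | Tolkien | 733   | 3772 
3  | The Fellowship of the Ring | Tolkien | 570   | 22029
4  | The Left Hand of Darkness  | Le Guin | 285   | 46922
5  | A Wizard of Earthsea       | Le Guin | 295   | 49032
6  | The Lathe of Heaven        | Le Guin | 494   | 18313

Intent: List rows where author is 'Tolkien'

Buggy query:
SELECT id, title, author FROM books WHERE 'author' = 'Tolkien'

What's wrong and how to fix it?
Bug: Single quotes denote string literals in SQL; the column name is being compared as a constant string

Fix: Remove the quotes around the column name (or use double quotes for an identifier)

Corrected query:
SELECT id, title, author FROM books WHERE author = 'Tolkien'

Result:
id | title                      | author 
---+----------------------------+--------
2  | The Hobbit                 | Tolkien
3  | The Fellowship of the Ring | Tolkien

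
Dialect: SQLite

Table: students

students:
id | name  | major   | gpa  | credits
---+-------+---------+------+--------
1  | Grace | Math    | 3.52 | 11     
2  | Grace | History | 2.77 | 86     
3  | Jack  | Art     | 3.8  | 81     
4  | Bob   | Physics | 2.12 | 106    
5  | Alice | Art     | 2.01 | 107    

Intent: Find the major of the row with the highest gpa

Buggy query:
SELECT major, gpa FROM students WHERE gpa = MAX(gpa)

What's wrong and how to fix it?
Bug: MAX(gpa) is an aggregate and cannot be used directly in WHERE

Fix: Wrap MAX in a scalar subquery so WHERE compares against a single value

Corrected query:
SELECT major, gpa FROM students WHERE gpa = (SELECT MAX(gpa) FROM students)

Result:
major | gpa
------+----
Art   | 3.8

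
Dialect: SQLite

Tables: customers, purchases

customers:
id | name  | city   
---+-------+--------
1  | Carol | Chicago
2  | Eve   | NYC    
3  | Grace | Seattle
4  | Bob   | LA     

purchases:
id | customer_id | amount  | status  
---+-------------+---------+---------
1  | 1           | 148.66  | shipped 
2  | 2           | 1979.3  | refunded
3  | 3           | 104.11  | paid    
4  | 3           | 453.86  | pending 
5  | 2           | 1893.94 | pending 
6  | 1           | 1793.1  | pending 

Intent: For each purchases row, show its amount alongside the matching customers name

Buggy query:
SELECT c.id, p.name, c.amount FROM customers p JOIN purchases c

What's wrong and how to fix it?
Bug: JOIN with no ON clause produces a cartesian product; every purchases row pairs with every customers row

Fix: Add ON c.customer_id = p.id to the JOIN

Corrected query:
SELECT c.id, p.name, c.amount FROM customers p JOIN purchases c ON c.customer_id = p.id

Result:
id | name  | amount 
---+-------+--------
1  | Carol | 148.66 
2  | Eve   | 1979.3 
3  | Grace | 104.11 
4  | Grace | 453.86 
5  | Eve   | 1893.94
6  | Carol | 1793.1 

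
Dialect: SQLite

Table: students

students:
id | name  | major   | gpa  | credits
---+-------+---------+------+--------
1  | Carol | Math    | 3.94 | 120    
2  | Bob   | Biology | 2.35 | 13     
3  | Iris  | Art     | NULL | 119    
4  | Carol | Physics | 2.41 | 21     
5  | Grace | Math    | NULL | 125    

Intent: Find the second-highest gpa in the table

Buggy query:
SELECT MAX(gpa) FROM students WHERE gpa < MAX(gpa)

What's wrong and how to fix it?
Bug: The inner MAX is an aggregate inside WHERE, which is not allowed

Fix: Put the inner MAX in a scalar subquery

Corrected query:
SELECT MAX(gpa) FROM students WHERE gpa < (SELECT MAX(gpa) FROM students)

Result:
MAX(gpa)
--------
2.41    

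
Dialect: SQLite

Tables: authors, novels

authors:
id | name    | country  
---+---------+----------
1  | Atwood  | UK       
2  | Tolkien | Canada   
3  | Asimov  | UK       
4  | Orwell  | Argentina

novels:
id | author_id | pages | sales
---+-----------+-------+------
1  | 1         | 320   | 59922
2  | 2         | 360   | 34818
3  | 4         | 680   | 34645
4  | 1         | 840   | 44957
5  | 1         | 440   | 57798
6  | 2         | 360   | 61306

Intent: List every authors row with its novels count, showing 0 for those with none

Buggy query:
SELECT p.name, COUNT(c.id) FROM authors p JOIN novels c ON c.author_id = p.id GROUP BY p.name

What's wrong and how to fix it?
Bug: An inner join excludes parents with zero children

Fix: Switch to LEFT JOIN to retain unmatched parent rows

Corrected query:
SELECT p.name, COUNT(c.id) FROM authors p LEFT JOIN novels c ON c.author_id = p.id GROUP BY p.name

Result:
name    | COUNT(c.id)
--------+------------
Asimov  | 0          
Atwood  | 3          
Orwell  | 1          
Tolkien | 2          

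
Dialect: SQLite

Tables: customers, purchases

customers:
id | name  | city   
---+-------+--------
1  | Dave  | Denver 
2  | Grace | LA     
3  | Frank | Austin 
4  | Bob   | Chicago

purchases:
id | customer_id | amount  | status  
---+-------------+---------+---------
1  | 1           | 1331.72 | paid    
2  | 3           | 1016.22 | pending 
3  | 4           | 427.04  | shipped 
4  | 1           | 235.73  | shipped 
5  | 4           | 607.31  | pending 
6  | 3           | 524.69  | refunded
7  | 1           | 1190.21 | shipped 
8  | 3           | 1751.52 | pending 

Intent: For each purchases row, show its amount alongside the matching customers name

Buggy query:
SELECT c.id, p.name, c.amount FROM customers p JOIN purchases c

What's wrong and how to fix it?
Bug: Missing join condition: each purchases row is matched to all customers rows instead of just its own

Fix: Specify the join condition linking the foreign key to the parent id

Corrected query:
SELECT c.id, p.name, c.amount FROM customers p JOIN purchases c ON c.customer_id = p.id

Result:
id | name  | amount 
---+-------+--------
1  | Dave  | 1331.72
2  | Frank | 1016.22
3  | Bob   | 427.04 
4  | Dave  | 235.73 
5  | Bob   | 607.31 
6  | Frank | 524.69 
7  | Dave  | 1190.21
8  | Frank | 1751.52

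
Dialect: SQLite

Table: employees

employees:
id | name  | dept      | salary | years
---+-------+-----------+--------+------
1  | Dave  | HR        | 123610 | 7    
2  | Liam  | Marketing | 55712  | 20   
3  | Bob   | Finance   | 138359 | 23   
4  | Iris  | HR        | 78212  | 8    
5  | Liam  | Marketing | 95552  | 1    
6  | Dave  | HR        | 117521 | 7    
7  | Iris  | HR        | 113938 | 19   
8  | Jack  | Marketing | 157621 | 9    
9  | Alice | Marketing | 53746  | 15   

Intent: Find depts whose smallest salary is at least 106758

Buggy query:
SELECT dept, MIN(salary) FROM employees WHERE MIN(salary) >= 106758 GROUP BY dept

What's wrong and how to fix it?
Bug: Aggregates like MIN are computed per group after WHERE runs

Fix: Replace WHERE with HAVING after the GROUP BY

Corrected query:
SELECT dept, MIN(salary) FROM employees GROUP BY dept HAVING MIN(salary) >= 106758

Result:
dept    | MIN(salary)
--------+------------
Finance | 138359     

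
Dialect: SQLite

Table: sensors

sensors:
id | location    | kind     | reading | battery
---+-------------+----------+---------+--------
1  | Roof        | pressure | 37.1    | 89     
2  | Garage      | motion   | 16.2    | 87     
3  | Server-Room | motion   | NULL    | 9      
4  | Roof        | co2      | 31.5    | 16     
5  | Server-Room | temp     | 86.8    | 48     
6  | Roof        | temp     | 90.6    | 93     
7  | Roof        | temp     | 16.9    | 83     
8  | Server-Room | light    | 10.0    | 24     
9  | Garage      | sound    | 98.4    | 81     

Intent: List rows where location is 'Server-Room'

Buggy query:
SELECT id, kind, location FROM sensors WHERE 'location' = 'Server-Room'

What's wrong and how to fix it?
Bug: 'location' in single quotes is a string literal, not the column; the comparison is literal-vs-literal and never true

Fix: Reference the column as location without single quotes

Corrected query:
SELECT id, kind, location FROM sensors WHERE location = 'Server-Room'

Result:
id | kind   | location   
---+--------+------------
3  | motion | Server-Room
5  | temp   | Server-Room
8  | light  | Server-Room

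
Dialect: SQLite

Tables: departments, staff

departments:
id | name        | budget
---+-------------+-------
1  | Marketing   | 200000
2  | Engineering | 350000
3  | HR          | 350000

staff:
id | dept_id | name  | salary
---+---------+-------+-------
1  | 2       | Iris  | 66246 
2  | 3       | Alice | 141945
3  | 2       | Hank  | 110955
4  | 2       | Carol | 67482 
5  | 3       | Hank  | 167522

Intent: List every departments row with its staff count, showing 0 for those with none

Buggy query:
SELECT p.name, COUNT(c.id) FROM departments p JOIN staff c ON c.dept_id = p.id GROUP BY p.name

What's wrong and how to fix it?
Bug: INNER JOIN drops departments rows that have no matching staff rows

Fix: Switch to LEFT JOIN to retain unmatched parent rows

Corrected query:
SELECT p.name, COUNT(c.id) FROM departments p LEFT JOIN staff c ON c.dept_id = p.id GROUP BY p.name

Result:
name        | COUNT(c.id)
------------+------------
Engineering | 3          
HR          | 2          
Marketing   | 0          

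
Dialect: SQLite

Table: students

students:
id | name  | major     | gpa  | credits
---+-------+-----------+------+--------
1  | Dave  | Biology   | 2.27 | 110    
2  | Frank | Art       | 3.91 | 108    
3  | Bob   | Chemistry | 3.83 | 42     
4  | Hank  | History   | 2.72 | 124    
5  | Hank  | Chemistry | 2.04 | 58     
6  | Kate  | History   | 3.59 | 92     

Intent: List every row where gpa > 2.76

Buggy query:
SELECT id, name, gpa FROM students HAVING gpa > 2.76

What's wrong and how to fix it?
Bug: HAVING filters the output of aggregation, but this query has no GROUP BY and no aggregate functions, so SQLite rejects it (HAVING clause on a non-aggregate query); the condition here is per row

Fix: Replace HAVING with WHERE since the condition applies to individual rows

Corrected query:
SELECT id, name, gpa FROM students WHERE gpa > 2.76

Result:
id | name  | gpa 
---+-------+-----
2  | Frank | 3.91
3  | Bob   | 3.83
6  | Kate  | 3.59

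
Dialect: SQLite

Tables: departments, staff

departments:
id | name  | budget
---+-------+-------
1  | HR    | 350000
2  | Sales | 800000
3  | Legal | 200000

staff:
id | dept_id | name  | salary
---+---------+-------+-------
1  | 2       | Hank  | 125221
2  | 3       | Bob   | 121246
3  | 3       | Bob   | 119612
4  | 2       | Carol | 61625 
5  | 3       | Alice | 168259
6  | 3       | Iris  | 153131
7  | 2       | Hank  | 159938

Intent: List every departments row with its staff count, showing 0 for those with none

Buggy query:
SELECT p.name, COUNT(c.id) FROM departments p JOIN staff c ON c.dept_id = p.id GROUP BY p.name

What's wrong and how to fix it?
Bug: INNER JOIN drops departments rows that have no matching staff rows

Fix: Switch to LEFT JOIN to retain unmatched parent rows

Corrected query:
SELECT p.name, COUNT(c.id) FROM departments p LEFT JOIN staff c ON c.dept_id = p.id GROUP BY p.name

Result:
name  | COUNT(c.id)
------+------------
HR    | 0          
Legal | 4          
Sales | 3          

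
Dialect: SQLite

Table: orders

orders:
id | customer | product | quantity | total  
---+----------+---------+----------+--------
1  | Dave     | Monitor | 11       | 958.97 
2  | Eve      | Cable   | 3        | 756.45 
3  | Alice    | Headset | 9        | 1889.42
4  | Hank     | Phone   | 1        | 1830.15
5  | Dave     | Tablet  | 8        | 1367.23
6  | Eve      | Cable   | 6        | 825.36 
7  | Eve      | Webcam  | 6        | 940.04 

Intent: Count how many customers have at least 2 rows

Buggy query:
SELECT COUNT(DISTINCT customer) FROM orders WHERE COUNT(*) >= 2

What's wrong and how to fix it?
Bug: COUNT(*) cannot appear in WHERE; the per-group count doesn't exist yet

Fix: Use a subquery that GROUPs and filters with HAVING, then count its rows

Corrected query:
SELECT COUNT(*) FROM (SELECT customer FROM orders GROUP BY customer HAVING COUNT(*) >= 2)

Result:
COUNT(*)
--------
2       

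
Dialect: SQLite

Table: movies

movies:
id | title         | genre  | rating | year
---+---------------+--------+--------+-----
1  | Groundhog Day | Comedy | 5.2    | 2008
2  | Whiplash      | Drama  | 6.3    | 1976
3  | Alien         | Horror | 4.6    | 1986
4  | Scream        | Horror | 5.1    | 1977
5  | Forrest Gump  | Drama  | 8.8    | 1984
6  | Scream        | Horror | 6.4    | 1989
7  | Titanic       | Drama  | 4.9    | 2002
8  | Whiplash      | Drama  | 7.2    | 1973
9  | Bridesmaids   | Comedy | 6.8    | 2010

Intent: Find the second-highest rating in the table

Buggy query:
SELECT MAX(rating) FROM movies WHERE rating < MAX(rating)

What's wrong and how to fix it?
Bug: MAX(rating) on the right of the comparison is an aggregate-in-WHERE error

Fix: Compute the overall MAX in a subquery, then take MAX of rows below it

Corrected query:
SELECT MAX(rating) FROM movies WHERE rating < (SELECT MAX(rating) FROM movies)

Result:
MAX(rating)
-----------
7.2        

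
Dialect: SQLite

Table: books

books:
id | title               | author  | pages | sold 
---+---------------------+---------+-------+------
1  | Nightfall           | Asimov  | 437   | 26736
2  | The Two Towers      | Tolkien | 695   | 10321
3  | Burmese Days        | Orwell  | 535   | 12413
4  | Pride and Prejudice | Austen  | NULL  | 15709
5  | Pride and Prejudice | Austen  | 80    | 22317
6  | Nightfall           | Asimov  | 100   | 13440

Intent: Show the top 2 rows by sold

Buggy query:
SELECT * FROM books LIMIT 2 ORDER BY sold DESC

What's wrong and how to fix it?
Bug: ORDER BY cannot follow LIMIT; LIMIT is the final clause

Fix: Sort with ORDER BY, then apply LIMIT

Corrected query:
SELECT * FROM books ORDER BY sold DESC LIMIT 2

Result:
id | title               | author | pages | sold 
---+---------------------+--------+-------+------
1  | Nightfall           | Asimov | 437   | 26736
5  | Pride and Prejudice | Austen | 80    | 22317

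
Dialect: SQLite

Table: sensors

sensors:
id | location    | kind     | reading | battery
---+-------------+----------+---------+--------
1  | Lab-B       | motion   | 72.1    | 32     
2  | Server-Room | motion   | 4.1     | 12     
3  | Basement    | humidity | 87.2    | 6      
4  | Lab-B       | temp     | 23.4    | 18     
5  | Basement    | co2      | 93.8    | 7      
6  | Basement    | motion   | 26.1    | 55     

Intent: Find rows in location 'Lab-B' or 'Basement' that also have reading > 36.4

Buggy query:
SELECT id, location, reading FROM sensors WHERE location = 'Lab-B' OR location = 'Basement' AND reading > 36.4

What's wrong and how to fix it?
Bug: Without parentheses, AND is evaluated before OR, so the reading filter only applies to the 'Basement' branch

Fix: Add parentheses around the OR so the AND applies to both alternatives

Corrected query:
SELECT id, location, reading FROM sensors WHERE (location = 'Lab-B' OR location = 'Basement') AND reading > 36.4

Result:
id | location | reading
---+----------+--------
1  | Lab-B    | 72.1   
3  | Basement | 87.2   
5  | Basement | 93.8   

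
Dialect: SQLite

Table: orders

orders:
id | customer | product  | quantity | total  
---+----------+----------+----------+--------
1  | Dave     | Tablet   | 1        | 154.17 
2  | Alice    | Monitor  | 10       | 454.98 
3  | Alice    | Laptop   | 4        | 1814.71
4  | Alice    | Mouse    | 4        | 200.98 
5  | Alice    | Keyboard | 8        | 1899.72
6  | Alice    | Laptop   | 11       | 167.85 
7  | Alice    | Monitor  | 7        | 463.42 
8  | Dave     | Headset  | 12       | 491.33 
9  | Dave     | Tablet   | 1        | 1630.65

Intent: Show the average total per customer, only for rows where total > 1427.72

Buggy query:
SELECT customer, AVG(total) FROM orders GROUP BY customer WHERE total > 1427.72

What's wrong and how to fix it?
Bug: WHERE cannot follow GROUP BY

Fix: Move the WHERE clause before GROUP BY

Corrected query:
SELECT customer, AVG(total) FROM orders WHERE total > 1427.72 GROUP BY customer

Result:
customer | AVG(total)
---------+-----------
Alice    | 1857.215  
Dave     | 1630.65   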